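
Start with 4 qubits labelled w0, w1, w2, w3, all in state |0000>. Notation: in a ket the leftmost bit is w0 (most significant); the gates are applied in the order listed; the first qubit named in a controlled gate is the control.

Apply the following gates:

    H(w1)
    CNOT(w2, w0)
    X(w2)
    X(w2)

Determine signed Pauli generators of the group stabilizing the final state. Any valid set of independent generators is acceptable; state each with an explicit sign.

One valid set of independent stabilizer generators is +IXII, +ZIII, +IIZI, +IIIZ (any independent generating set of the same group is equally correct).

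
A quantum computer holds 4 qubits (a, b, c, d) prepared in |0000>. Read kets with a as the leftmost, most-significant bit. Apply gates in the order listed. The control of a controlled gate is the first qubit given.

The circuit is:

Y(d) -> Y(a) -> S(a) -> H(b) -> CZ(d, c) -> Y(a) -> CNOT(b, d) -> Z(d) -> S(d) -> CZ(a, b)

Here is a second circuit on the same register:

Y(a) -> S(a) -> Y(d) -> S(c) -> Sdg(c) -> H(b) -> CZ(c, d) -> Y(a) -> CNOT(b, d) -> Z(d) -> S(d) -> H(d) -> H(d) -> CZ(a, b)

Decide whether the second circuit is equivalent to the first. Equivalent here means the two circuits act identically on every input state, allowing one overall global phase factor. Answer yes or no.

Yes — the two circuits implement the same unitary up to a global phase.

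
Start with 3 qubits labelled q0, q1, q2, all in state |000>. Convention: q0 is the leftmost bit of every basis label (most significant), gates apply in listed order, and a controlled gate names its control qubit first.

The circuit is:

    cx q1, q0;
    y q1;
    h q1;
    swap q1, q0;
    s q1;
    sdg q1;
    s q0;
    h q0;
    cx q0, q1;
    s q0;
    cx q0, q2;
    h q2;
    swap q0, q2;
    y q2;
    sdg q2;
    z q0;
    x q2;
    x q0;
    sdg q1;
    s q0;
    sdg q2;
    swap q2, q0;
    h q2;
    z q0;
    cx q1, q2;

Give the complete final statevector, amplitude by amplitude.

After the circuit, the state carries amplitude -1/2 on |000>, -I/2 on |001>, 0 on |010>, 0 on |011>, 0 on |100>, 0 on |101>, I/2 on |110>, -1/2 on |111>. Key observation: gates 5-6 undo each other exactly, leaving only the rest of the circuit to track.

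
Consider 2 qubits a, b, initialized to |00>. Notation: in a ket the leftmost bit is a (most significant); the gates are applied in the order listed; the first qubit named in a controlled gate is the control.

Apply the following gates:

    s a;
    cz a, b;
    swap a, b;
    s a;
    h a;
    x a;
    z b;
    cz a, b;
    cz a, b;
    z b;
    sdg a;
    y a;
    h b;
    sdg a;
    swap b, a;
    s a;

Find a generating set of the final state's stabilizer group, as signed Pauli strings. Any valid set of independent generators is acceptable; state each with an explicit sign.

The stabilizer group can be generated by +YI, -IX, among other valid generating sets. Key observation: gates 7-10 undo each other exactly, leaving only the rest of the circuit to track.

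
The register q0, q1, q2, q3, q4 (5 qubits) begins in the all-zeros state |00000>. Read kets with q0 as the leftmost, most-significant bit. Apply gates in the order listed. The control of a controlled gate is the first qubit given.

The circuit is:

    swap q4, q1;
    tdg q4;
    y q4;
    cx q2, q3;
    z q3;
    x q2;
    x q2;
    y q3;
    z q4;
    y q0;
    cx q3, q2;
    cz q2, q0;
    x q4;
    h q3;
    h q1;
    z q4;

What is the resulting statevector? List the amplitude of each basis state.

The resulting statevector has amplitude -I/2 on |10100>, I/2 on |10110>, -I/2 on |11100>, I/2 on |11110>, and 0 on every other basis state. Key observation: steps 6-7 multiply out to the identity, so the circuit reduces to the remaining gates.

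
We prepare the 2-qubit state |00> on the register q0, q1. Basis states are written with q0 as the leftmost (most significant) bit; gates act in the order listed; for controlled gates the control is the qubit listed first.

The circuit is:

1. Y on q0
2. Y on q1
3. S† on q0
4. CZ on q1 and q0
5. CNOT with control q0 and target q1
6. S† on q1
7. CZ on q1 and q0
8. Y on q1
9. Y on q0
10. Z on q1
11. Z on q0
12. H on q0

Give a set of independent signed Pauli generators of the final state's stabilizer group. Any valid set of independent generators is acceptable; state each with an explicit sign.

The final state is stabilized by the group generated by +XI, -IZ; other independent generating sets are equally valid.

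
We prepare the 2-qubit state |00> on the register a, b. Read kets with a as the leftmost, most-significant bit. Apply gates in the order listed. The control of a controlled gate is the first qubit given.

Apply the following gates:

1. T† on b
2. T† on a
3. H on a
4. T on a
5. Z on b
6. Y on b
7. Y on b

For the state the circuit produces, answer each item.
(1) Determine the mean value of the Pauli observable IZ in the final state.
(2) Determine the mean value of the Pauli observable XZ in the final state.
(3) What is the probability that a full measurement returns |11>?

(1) The observable IZ averages to 1.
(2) The expectation value of XZ is sqrt(2)/2.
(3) Outcome |11> occurs with probability 0.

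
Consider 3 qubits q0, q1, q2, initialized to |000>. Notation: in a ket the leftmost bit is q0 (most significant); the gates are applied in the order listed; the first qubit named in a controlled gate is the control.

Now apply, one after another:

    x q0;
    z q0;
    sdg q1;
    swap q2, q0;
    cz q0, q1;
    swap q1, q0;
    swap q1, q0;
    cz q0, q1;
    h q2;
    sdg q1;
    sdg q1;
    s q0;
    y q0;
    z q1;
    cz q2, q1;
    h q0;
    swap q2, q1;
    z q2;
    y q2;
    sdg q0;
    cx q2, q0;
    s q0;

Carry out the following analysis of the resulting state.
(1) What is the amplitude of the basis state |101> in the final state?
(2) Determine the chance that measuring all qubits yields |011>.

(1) The final state's coefficient on |101> equals I/2.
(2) The probability of measuring |011> is 1/4.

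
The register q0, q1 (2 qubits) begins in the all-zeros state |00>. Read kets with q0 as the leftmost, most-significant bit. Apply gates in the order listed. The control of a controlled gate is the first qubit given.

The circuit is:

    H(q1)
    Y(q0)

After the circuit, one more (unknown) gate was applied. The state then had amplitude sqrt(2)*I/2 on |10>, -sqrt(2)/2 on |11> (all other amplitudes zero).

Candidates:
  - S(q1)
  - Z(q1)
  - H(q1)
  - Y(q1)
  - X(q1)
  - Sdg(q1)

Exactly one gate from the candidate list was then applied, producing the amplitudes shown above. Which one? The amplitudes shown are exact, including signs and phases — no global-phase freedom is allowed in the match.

It was S(q1) that produced the state shown.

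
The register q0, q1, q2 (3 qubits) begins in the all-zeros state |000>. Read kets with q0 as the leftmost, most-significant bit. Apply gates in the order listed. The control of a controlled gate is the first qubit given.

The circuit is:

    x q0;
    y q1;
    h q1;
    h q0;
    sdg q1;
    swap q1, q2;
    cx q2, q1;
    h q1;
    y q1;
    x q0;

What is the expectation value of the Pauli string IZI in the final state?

The expectation value of IZI is 0.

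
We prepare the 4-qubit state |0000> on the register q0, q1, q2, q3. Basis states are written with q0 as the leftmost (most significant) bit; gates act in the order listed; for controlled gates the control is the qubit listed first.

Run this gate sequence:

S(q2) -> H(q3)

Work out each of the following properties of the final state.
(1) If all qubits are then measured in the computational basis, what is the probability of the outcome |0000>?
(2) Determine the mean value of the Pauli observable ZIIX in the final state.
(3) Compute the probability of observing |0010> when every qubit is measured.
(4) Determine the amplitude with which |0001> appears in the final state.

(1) The probability of measuring |0000> is 1/2.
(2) The observable ZIIX averages to 1.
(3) Outcome |0010> occurs with probability 0.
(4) |0001> carries amplitude sqrt(2)/2 in the final state.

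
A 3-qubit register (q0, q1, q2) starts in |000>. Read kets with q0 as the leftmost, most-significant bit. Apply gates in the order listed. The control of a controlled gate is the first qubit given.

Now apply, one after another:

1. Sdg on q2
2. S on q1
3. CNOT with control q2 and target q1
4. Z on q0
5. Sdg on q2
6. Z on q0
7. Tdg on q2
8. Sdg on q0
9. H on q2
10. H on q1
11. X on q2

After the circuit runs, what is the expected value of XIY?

The observable XIY averages to 0.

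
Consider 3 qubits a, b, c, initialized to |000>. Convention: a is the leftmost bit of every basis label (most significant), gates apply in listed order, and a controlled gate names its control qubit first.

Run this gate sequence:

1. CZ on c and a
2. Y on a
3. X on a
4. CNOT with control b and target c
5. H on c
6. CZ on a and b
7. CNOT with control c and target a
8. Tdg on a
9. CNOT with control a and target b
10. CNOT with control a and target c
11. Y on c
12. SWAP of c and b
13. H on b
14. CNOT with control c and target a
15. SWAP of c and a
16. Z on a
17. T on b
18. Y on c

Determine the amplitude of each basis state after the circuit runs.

After the circuit, the state carries amplitude 0 on |000>, -I/2 on |001>, 0 on |010>, exp(3*I*pi/4)/2 on |011>, 0 on |100>, exp(I*pi/4)/2 on |101>, 0 on |110>, -I/2 on |111>.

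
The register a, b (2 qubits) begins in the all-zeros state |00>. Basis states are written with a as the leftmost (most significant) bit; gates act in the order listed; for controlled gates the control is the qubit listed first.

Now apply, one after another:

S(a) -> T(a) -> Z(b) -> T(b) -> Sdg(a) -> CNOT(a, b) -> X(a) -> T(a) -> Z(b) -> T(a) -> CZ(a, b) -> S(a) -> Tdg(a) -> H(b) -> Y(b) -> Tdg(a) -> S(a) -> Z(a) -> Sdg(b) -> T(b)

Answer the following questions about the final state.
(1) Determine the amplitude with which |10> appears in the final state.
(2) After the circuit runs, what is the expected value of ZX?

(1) The amplitude on |10> is -sqrt(2)*I/2.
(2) The observable ZX averages to sqrt(2)/2.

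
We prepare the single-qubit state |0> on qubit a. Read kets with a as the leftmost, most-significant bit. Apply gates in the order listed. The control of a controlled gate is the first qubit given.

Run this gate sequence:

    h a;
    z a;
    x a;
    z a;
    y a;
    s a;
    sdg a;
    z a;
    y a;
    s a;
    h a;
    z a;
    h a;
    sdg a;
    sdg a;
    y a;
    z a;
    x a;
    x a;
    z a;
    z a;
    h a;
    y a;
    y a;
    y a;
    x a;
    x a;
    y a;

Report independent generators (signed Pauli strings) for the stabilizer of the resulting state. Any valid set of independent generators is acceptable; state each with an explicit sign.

One valid set of independent stabilizer generators is -Y (any independent generating set of the same group is equally correct).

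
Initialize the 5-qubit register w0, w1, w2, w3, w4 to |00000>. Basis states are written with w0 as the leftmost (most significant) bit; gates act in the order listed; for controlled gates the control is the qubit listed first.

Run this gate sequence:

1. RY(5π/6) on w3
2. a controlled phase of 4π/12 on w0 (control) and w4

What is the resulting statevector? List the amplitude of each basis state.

The final amplitudes are -sqrt(2)/4 + sqrt(6)/4 on |00000>, sqrt(2)/4 + sqrt(6)/4 on |00010>, and 0 on every other basis state.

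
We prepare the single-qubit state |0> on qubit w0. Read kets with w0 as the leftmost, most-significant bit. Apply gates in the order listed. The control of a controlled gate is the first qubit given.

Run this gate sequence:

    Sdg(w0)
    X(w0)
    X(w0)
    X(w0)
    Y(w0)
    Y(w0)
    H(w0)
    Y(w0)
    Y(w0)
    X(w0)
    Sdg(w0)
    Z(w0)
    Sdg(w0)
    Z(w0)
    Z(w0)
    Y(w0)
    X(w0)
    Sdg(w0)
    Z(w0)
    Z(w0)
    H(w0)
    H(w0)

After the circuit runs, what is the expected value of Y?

The expectation value of Y is -1.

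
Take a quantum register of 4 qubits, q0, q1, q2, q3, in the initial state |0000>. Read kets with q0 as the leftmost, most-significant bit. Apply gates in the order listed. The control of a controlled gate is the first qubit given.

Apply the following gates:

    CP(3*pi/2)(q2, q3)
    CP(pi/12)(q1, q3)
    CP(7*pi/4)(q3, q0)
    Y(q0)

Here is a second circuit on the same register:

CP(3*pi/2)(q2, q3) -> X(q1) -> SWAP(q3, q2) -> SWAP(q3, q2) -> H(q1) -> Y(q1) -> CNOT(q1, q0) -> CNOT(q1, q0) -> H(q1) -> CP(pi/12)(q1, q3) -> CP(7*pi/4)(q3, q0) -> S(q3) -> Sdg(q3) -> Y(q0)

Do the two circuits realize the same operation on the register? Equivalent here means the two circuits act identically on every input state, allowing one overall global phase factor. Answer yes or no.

No — the two circuits implement different unitaries, even allowing a global phase.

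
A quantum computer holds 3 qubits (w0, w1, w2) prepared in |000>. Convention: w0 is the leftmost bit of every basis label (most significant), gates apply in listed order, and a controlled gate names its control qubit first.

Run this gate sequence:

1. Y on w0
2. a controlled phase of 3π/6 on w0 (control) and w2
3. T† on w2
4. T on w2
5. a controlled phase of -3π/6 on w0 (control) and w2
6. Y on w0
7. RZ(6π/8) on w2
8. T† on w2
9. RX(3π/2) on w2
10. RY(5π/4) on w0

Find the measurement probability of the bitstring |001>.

Outcome |001> occurs with probability 1/4 - sqrt(2)/8. Key observation: gates 1-6 undo each other exactly, leaving only the rest of the circuit to track.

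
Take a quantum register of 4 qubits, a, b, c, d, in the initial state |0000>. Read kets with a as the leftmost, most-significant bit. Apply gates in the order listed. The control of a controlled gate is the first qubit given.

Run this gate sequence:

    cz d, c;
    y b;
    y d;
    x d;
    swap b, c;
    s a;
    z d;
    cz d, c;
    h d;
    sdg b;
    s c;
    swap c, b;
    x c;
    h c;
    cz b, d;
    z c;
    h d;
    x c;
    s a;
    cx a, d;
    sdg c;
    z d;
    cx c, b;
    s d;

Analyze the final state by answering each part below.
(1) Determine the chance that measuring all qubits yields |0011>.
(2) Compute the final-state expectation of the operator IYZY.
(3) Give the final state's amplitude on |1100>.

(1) A full measurement returns |0011> with probability 1/2.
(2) The observable IYZY averages to 0.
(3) The amplitude on |1100> is 0.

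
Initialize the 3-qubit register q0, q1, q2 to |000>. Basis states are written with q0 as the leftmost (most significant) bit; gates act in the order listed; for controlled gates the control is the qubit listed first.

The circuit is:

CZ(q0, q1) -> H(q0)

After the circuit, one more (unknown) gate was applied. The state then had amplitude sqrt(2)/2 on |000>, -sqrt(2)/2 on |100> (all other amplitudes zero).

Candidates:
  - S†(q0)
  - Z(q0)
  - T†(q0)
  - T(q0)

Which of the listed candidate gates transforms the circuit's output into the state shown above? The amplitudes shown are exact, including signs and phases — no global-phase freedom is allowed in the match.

It was Z(q0) that produced the state shown.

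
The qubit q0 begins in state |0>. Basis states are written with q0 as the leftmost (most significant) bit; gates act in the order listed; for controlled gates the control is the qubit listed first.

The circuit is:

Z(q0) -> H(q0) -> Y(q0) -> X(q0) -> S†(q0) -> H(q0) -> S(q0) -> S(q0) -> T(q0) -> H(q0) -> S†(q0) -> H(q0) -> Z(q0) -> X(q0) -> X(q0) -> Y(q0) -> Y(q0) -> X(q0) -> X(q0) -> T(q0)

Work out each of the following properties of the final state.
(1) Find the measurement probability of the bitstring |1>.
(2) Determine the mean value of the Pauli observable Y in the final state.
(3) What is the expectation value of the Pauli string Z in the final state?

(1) A full measurement returns |1> with probability sqrt(2)/4 + 1/2.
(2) The observable Y averages to 1/2.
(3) The observable Z averages to -sqrt(2)/2.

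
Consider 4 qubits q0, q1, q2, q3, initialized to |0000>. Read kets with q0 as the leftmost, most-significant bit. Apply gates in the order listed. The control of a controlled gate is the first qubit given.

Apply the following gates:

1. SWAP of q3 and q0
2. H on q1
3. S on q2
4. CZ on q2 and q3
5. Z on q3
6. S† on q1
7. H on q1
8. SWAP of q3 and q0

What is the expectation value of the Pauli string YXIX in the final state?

The observable YXIX averages to 0.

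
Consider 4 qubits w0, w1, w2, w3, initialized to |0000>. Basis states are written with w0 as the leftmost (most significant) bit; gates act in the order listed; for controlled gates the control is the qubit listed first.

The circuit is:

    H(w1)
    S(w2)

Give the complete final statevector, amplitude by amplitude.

After the circuit, the state carries amplitude sqrt(2)/2 on |0000>, sqrt(2)/2 on |0100>, and 0 on every other basis state.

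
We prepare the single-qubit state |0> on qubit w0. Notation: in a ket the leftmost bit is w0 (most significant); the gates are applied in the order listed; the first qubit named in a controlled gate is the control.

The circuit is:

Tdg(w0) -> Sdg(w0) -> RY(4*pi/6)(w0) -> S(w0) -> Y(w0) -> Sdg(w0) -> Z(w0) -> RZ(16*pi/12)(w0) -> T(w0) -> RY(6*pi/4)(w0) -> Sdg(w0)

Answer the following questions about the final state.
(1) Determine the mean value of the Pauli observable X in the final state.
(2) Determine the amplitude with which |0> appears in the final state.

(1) The observable X averages to sqrt(6)/8 + 3*sqrt(2)/8.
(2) The amplitude on |0> is (sqrt(6) + sqrt(2)*exp(7*I*pi/12))*exp(I*pi/3)/4.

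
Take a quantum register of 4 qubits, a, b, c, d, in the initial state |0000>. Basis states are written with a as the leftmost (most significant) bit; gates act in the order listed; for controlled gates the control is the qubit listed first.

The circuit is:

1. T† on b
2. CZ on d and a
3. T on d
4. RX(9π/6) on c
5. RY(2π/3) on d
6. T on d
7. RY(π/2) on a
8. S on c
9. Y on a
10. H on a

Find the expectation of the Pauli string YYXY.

In the final state, YYXY has expectation 0.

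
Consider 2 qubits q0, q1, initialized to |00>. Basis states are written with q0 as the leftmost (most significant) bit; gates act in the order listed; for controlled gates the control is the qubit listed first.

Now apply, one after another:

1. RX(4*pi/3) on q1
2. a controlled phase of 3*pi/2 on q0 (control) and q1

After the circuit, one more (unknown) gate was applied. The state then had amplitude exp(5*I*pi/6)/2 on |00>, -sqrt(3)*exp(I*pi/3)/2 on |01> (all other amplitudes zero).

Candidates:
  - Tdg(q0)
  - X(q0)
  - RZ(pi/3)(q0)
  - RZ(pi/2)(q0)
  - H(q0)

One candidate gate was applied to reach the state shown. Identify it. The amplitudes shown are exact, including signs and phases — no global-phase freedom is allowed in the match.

The unique candidate consistent with the amplitudes is RZ(pi/3)(q0).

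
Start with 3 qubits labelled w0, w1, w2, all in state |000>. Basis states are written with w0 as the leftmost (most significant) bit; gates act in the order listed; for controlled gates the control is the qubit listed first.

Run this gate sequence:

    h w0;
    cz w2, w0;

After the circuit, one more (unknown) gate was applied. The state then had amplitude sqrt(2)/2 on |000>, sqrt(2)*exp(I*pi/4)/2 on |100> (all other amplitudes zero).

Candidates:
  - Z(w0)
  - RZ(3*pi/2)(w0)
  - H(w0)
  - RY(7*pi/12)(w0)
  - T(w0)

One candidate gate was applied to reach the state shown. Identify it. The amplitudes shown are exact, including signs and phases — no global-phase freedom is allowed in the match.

The unique candidate consistent with the amplitudes is T(w0).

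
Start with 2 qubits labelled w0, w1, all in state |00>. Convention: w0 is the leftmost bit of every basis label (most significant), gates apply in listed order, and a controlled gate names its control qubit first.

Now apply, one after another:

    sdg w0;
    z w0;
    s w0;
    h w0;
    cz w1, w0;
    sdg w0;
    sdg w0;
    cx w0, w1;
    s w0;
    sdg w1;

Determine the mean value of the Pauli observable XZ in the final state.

The expectation value of XZ is 0.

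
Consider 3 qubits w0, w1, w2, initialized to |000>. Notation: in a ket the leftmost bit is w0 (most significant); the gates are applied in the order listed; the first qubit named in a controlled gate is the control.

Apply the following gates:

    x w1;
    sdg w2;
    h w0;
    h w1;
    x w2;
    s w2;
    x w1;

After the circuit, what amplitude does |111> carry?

The amplitude on |111> is I/2.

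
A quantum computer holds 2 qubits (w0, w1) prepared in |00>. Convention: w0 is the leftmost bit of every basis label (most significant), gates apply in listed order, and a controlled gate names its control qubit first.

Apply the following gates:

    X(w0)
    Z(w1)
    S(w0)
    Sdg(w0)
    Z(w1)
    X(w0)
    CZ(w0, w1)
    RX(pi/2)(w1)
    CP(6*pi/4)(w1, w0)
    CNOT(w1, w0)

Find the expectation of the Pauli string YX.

In the final state, YX has expectation -1. Key observation: gates 1-6 undo each other exactly, leaving only the rest of the circuit to track.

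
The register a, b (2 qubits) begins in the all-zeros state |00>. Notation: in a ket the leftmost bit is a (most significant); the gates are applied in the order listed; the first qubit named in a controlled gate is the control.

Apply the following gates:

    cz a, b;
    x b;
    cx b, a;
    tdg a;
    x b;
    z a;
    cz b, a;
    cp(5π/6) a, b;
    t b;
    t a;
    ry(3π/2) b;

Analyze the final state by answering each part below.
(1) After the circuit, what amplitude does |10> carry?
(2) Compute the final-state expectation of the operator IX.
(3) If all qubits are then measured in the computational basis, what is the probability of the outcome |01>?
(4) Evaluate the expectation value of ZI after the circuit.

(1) The final state's coefficient on |10> equals sqrt(2)/2.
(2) In the final state, IX has expectation -1.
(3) The probability of measuring |01> is 0.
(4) The observable ZI averages to -1.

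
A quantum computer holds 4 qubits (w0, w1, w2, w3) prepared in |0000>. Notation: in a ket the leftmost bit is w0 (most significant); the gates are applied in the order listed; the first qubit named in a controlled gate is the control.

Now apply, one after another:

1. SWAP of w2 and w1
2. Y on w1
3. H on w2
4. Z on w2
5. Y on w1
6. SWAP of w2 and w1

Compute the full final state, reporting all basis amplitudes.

The final amplitudes are sqrt(2)/2 on |0000>, -sqrt(2)/2 on |0100>, and 0 on every other basis state.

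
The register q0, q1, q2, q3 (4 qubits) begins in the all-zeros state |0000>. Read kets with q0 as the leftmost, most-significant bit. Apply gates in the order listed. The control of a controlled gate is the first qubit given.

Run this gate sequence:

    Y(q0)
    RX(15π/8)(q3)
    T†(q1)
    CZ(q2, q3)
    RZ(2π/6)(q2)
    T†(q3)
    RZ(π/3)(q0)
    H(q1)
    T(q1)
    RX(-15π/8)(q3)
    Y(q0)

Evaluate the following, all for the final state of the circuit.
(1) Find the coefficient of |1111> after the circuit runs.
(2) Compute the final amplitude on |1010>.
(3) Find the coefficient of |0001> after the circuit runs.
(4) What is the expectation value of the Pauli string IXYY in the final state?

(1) The amplitude on |1111> is 0.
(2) |1010> carries amplitude 0 in the final state.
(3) The amplitude on |0001> is sqrt(4 - 2*sqrt(2))*(-I/8 + exp(I*pi/4)/8).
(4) The observable IXYY averages to 0.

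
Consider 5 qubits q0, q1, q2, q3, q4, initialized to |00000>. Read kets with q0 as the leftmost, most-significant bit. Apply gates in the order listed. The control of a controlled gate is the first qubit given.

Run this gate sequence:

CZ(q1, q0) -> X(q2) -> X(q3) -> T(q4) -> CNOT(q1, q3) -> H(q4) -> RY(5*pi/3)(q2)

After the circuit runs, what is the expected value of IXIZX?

In the final state, IXIZX has expectation 0.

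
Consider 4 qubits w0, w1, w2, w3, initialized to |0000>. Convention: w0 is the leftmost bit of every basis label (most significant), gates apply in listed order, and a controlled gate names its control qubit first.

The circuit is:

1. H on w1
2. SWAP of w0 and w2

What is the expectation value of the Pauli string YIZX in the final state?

In the final state, YIZX has expectation 0.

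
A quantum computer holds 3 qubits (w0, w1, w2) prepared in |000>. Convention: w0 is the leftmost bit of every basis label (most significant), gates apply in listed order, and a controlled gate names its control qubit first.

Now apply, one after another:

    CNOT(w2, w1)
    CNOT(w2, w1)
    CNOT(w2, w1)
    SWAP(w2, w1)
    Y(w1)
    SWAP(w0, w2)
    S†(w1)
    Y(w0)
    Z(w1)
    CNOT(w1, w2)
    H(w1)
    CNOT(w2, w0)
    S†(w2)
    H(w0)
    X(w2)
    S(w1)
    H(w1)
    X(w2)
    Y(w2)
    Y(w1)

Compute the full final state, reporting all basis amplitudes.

After the circuit, the state carries amplitude sqrt(2)*(1 + I)/4 on |000>, 0 on |001>, sqrt(2)*(-1 + I)/4 on |010>, 0 on |011>, sqrt(2)*(1 + I)/4 on |100>, 0 on |101>, sqrt(2)*(-1 + I)/4 on |110>, 0 on |111>.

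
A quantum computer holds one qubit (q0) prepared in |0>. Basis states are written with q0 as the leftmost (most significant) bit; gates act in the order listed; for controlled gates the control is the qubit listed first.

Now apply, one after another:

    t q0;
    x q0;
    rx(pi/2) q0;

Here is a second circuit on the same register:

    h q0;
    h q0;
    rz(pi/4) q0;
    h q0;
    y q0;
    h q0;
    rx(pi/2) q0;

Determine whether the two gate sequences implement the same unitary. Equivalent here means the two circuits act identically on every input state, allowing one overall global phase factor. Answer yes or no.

No, they are not equivalent — no single phase factor reconciles the two unitaries.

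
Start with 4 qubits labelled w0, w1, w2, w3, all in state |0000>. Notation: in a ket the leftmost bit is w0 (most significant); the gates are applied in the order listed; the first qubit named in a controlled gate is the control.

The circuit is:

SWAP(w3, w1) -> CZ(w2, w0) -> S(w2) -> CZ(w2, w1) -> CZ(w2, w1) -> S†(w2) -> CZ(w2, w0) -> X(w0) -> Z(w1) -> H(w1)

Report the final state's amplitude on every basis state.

The final amplitudes are sqrt(2)/2 on |1000>, sqrt(2)/2 on |1100>, and 0 on every other basis state. Key observation: the block from step 2 through step 7 cancels to the identity and can be dropped.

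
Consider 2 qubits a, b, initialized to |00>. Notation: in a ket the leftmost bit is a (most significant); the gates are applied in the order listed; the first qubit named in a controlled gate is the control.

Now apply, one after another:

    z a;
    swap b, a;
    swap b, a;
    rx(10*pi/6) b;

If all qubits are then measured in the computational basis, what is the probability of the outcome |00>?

The probability of measuring |00> is 3/4.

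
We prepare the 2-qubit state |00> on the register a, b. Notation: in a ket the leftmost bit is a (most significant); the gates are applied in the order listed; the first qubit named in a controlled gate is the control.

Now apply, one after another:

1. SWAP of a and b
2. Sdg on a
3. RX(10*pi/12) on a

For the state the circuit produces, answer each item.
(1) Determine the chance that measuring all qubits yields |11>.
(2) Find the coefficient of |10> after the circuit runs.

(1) The probability of measuring |11> is 0.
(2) |10> carries amplitude I*(-sqrt(6) - sqrt(2))/4 in the final state.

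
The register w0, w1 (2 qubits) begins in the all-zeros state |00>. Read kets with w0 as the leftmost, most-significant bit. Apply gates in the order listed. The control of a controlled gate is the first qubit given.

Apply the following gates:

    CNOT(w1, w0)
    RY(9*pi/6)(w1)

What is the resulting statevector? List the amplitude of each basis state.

The resulting statevector has amplitude -sqrt(2)/2 on |00>, sqrt(2)/2 on |01>, 0 on |10>, 0 on |11>.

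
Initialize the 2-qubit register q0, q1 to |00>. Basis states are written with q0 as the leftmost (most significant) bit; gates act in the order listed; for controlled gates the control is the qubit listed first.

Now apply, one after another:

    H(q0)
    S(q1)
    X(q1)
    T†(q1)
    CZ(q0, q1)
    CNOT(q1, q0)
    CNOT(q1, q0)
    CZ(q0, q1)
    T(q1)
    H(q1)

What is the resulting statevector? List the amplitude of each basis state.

The final amplitudes are 1/2 on |00>, -1/2 on |01>, 1/2 on |10>, -1/2 on |11>. Key observation: steps 4-9 multiply out to the identity, so the circuit reduces to the remaining gates.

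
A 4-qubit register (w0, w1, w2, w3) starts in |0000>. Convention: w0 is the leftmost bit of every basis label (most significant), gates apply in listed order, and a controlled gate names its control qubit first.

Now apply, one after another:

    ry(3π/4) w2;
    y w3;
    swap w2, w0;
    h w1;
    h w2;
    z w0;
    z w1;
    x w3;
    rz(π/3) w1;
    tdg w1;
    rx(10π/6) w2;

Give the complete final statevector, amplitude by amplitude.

After the circuit, the state carries amplitude sqrt(2 - sqrt(2))*(-sqrt(3)*exp(I*pi/3) - exp(5*I*pi/6))/8 on |0000>, 0 on |0001>, sqrt(2 - sqrt(2))*(-sqrt(3)*exp(I*pi/3) - exp(5*I*pi/6))/8 on |0010>, 0 on |0011>, sqrt(2 - sqrt(2))*(sqrt(3) + I)*exp(5*I*pi/12)/8 on |0100>, 0 on |0101>, sqrt(2 - sqrt(2))*(sqrt(3) + I)*exp(5*I*pi/12)/8 on |0110>, 0 on |0111>, sqrt(sqrt(2) + 2)*(exp(5*I*pi/6) + sqrt(3)*exp(I*pi/3))/8 on |1000>, 0 on |1001>, sqrt(sqrt(2) + 2)*(exp(5*I*pi/6) + sqrt(3)*exp(I*pi/3))/8 on |1010>, 0 on |1011>, sqrt(sqrt(2) + 2)*(-sqrt(3) - I)*exp(5*I*pi/12)/8 on |1100>, 0 on |1101>, sqrt(sqrt(2) + 2)*(-sqrt(3) - I)*exp(5*I*pi/12)/8 on |1110>, 0 on |1111>.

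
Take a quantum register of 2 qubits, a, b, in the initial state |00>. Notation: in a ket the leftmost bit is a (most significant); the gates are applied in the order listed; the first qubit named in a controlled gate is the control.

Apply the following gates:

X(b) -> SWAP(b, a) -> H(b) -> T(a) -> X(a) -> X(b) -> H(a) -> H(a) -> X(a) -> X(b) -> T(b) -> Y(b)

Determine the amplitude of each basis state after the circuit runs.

After the circuit, the state carries amplitude 0 on |00>, 0 on |01>, sqrt(2)/2 on |10>, sqrt(2)*exp(3*I*pi/4)/2 on |11>.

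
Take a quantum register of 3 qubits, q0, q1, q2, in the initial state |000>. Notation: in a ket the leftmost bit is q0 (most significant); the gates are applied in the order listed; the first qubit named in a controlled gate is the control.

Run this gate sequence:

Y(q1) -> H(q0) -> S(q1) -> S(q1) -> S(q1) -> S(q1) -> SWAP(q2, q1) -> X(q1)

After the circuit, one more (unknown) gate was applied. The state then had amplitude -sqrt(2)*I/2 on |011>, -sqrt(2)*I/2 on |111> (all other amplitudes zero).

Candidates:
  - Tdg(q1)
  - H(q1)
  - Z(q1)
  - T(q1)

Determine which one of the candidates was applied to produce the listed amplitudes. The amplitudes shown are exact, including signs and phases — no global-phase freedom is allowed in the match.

The unique candidate consistent with the amplitudes is Z(q1). Key observation: steps 3-6 multiply out to the identity, so the circuit reduces to the remaining gates.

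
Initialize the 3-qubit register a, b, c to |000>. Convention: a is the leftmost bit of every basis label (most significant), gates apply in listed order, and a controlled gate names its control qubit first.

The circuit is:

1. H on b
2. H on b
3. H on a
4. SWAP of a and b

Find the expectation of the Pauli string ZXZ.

The observable ZXZ averages to 1. Key observation: the block from step 1 through step 2 cancels to the identity and can be dropped.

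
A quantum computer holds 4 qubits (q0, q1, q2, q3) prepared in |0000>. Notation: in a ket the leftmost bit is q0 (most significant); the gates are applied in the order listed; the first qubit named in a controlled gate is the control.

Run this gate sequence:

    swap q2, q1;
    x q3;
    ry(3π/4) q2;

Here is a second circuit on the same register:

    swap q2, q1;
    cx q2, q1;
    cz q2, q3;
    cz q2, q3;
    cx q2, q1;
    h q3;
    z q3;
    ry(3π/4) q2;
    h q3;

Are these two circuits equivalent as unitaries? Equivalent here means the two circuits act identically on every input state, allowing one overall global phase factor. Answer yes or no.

Yes: on every input state the two circuits agree up to one overall phase factor.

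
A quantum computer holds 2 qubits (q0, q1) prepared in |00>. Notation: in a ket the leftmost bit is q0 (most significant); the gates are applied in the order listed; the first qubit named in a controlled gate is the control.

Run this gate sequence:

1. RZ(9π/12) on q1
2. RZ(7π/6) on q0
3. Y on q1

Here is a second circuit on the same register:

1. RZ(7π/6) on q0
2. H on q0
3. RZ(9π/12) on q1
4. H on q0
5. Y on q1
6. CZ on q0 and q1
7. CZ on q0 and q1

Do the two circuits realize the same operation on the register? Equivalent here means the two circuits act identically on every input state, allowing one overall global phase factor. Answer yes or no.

Yes: on every input state the two circuits agree up to one overall phase factor.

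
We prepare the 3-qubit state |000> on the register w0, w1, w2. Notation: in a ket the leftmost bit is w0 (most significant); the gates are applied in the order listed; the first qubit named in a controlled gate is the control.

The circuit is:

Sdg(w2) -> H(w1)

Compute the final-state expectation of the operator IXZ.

The expectation value of IXZ is 1.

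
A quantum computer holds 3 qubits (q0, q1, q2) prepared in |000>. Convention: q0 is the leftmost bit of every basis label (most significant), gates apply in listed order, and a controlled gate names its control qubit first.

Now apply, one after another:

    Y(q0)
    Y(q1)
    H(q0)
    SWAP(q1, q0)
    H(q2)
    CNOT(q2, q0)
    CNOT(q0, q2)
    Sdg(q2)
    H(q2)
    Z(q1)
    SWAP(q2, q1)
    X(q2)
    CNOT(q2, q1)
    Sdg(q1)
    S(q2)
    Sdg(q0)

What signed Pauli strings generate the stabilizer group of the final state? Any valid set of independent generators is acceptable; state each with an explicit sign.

The final state is stabilized by the group generated by -YII, +IYI, -IIY; other independent generating sets are equally valid.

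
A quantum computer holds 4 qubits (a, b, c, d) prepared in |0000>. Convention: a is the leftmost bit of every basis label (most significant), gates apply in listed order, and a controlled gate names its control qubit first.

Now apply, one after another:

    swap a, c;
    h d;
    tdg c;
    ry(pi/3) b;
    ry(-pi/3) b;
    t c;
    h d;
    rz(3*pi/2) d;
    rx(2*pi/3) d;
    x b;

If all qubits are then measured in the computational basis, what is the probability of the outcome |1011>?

The probability of measuring |1011> is 0.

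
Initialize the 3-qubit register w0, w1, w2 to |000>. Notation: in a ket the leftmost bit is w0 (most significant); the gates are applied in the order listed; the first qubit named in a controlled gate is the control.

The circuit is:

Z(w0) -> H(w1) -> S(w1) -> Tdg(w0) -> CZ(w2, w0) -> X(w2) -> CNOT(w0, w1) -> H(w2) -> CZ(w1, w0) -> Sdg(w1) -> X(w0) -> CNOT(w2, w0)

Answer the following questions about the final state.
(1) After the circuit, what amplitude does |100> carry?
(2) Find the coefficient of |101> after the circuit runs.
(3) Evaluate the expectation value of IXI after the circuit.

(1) The final state's coefficient on |100> equals 1/2.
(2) The amplitude on |101> is 0.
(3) In the final state, IXI has expectation 1.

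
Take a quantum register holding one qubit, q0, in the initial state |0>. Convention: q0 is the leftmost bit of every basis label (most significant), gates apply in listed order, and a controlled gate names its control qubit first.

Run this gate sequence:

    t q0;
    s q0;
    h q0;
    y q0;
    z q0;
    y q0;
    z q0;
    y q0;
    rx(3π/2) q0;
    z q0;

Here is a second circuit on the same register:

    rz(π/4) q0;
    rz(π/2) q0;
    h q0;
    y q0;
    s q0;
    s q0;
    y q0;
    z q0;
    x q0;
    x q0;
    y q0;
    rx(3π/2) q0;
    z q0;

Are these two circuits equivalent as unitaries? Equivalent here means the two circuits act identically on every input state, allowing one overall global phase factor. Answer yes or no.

Yes — the two circuits implement the same unitary up to a global phase.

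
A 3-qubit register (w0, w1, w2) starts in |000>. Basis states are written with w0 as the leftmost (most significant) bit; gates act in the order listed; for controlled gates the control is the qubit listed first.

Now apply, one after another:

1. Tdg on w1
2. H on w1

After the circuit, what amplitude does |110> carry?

The amplitude on |110> is 0.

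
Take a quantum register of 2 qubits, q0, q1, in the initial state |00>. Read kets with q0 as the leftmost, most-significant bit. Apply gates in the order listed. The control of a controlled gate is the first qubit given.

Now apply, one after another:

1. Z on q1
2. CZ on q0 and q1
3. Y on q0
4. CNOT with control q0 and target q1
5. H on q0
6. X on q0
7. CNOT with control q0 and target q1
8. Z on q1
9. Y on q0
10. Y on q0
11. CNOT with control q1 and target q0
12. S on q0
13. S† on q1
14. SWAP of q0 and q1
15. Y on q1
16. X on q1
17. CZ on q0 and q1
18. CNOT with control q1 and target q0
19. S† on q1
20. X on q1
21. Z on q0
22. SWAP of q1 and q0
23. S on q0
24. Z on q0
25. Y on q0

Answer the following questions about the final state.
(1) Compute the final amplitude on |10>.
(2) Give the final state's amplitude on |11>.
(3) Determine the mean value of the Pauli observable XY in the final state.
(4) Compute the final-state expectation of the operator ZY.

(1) The final state's coefficient on |10> equals -sqrt(2)/2.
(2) The amplitude on |11> is -sqrt(2)*I/2.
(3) In the final state, XY has expectation 0.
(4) The expectation value of ZY is -1.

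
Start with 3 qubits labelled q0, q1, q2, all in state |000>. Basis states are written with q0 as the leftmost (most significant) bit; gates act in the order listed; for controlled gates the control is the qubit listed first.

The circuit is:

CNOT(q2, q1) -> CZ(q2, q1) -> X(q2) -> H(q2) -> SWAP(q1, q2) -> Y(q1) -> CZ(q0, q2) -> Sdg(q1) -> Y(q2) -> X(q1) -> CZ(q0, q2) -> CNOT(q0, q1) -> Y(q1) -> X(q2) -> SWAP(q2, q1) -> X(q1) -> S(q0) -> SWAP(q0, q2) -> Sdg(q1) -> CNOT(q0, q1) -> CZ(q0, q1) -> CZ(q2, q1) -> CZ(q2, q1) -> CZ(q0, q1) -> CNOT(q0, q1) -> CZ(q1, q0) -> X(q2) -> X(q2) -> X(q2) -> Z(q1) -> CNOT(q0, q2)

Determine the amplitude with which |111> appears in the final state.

The final state's coefficient on |111> equals 0. Key observation: the block from step 20 through step 25 cancels to the identity and can be dropped.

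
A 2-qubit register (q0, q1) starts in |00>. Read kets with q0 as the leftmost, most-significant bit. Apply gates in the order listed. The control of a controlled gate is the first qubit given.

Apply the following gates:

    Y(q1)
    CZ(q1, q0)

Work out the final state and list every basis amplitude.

The final amplitudes are I on |01>, and 0 on every other basis state.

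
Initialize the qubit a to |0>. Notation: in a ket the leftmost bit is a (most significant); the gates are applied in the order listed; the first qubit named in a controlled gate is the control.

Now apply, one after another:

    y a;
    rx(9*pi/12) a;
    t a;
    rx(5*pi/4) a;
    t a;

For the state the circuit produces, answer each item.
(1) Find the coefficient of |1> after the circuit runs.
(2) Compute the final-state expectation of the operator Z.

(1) The final state's coefficient on |1> equals -sqrt(2)/4 + 1/2 - exp(3*I*pi/4)/2 - sqrt(2)*exp(3*I*pi/4)/4.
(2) The expectation value of Z is -1/2 - sqrt(2)/4.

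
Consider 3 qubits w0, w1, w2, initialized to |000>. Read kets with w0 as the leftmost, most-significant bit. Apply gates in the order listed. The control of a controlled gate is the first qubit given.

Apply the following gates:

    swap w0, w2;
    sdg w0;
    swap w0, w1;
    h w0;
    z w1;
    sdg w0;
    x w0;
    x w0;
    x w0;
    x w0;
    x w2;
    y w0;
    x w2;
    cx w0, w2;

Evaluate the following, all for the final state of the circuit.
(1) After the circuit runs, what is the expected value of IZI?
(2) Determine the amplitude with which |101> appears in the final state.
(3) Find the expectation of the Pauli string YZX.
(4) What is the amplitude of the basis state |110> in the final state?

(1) In the final state, IZI has expectation 1. Key observation: steps 7-10 multiply out to the identity, so the circuit reduces to the remaining gates.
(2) The final state's coefficient on |101> equals sqrt(2)*I/2.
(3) The expectation value of YZX is -1.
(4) |110> carries amplitude 0 in the final state.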